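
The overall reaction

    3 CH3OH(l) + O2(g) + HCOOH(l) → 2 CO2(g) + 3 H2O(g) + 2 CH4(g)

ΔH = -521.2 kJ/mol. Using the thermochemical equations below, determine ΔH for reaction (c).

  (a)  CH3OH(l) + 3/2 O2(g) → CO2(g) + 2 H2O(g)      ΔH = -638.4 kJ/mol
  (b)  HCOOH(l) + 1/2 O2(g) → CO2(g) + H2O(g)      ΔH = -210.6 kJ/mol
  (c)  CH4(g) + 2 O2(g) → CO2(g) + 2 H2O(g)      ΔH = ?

ΔH = -802.3 kJ/mol

(a) × 3 (scale by 3 for the 3 CH3OH(l)): (3)·(-638.4) = -1915.2 kJ/mol
(b) as written (HCOOH(l) already on the reactant side): -210.6 kJ/mol
(c) reversed and × 2 (CH4(g) must end up as a product; ×2 to match 2 CH4(g) in the target): contributes −2·x
-521.2 = (-1915.2) + (-210.6) − 2·x
x = (-521.2 − (-2125.8)) / (-2) = -802.3 kJ/mol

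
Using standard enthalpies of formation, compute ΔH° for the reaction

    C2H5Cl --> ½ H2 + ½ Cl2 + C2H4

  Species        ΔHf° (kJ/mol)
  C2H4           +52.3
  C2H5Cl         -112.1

ΔH° = 164.4 kJ/mol

ΔH°rxn = Σ nΔHf°(products) − Σ nΔHf°(reactants).
Products: 1/2·(+0.0) + 1/2·(+0.0) + 1·(+52.3) = +52.3
Reactants: 1·(-112.1) = -112.1
ΔH° = (+52.3) − (-112.1) = 164.4 kJ/mol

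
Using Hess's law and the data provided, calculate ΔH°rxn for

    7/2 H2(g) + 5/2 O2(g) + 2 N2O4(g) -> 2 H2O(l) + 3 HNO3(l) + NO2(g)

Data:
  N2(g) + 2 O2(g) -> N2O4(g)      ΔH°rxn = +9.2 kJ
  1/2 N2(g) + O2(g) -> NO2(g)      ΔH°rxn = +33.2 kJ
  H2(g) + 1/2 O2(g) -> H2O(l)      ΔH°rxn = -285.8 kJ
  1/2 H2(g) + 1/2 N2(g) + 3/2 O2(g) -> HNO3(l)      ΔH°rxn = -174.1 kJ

ΔH°rxn = -1079.1 kJ

equation 1 reversed and × 2: (-2)·(+9.2) = -18.4 kJ
equation 2 as written: +33.2 kJ
equation 3 × 2: (2)·(-285.8) = -571.6 kJ
equation 4 × 3: (3)·(-174.1) = -522.3 kJ
Combining the equations, ΔH°rxn = (-2)·(+9.2) + (1)·(+33.2) + (2)·(-285.8) + (3)·(-174.1) = -1079.1 kJ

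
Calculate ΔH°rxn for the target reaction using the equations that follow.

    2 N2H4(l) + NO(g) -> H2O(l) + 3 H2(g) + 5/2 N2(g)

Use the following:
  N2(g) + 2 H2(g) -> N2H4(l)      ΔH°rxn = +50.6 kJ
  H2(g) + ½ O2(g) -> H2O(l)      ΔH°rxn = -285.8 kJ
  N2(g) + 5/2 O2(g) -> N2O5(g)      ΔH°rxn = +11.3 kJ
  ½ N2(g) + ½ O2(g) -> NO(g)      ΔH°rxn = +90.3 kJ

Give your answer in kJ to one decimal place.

ΔH°rxn = -477.3 kJ

equation 1 reversed and × 2: (-2)·(+50.6) = -101.2 kJ
equation 2 as written: -285.8 kJ
equation 3: not needed.
equation 4 reversed: -90.3 kJ
ΔH°rxn = (-101.2) + (-285.8) + (-90.3) = -477.3 kJ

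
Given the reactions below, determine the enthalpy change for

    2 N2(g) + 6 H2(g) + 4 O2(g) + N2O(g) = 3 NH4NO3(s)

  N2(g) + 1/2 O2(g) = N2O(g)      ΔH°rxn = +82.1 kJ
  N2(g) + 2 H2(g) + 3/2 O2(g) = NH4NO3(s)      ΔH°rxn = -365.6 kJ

ΔH°rxn = -1178.9 kJ

equation 1 reversed (reverse to put N2O(g) on the reactant side): -82.1 kJ
equation 2 × 3 (×3 to match 3 NH4NO3(s) in the target): (3)·(-365.6) = -1096.8 kJ
Since enthalpy is a state function, ΔH°rxn = (-82.1) + (-1096.8) = -1178.9 kJ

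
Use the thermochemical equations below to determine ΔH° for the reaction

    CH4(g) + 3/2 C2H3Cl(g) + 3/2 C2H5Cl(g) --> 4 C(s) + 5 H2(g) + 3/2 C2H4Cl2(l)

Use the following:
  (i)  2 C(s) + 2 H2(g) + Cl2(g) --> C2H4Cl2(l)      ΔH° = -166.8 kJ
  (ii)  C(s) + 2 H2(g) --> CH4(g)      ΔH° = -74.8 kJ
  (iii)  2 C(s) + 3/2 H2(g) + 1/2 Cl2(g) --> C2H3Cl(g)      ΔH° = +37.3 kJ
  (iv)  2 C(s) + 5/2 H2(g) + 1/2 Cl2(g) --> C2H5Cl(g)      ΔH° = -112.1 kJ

(i) × 3/2: (3/2)·(-166.8) = -250.2 kJ
(ii) reversed: +74.8 kJ
(iii) reversed and × 3/2: (-3/2)·(+37.3) = -55.95 kJ
(iv) reversed and × 3/2: (-3/2)·(-112.1) = +168.15 kJ
ΔH° = (3/2)·(-166.8) + (-1)·(-74.8) + (-3/2)·(+37.3) + (-3/2)·(-112.1) = -63.2 kJ

ΔH° = -63.2 kJ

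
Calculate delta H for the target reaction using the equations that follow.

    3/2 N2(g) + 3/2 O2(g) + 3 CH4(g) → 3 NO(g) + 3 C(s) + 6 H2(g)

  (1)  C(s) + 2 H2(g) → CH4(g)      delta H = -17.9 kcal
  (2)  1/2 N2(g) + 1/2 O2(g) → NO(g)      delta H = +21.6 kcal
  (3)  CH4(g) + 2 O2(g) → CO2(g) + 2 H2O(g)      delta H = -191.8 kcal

(1) reversed and × 3 (C(s) must end up as a product; scale by 3 for the 3 C(s)): (-3)·(-17.9) = +53.7 kcal
(2) × 3 (×3 to match 3 NO(g) in the target): (3)·(+21.6) = +64.8 kcal
(3): not needed (CO2(g) appears nowhere else).
Combining the equations, delta H = (+53.7) + (+64.8) = 118.5 kcal

delta H = 118.5 kcal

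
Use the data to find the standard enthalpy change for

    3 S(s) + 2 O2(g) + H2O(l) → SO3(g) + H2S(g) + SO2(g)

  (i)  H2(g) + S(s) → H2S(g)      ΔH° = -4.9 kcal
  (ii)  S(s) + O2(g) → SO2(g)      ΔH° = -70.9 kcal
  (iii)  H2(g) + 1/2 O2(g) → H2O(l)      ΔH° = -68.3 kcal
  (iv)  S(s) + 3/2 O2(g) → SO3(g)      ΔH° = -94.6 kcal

(i) as written: -4.9 kcal
(ii) as written: -70.9 kcal
(iii) reversed: +68.3 kcal
(iv) as written: -94.6 kcal
Summing the manipulated equations, ΔH° = (-4.9) + (-70.9) + (+68.3) + (-94.6) = -102.1 kcal

ΔH° = -102.1 kcal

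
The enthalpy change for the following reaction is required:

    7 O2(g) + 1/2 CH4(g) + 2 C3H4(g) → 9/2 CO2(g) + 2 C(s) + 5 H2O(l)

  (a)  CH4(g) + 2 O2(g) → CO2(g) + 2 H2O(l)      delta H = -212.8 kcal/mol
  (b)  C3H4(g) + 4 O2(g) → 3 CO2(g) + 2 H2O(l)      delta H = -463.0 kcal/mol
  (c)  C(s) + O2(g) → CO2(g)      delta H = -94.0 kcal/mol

delta H = -844.4 kcal/mol

(a) × 1/2 (×1/2 to match 1/2 CH4(g) in the target): (1/2)·(-212.8) = -106.4 kcal/mol
(b) × 2 (×2 to match 2 C3H4(g) in the target): (2)·(-463.0) = -926.0 kcal/mol
(c) reversed and × 2 (C(s) must end up as a product; ×2 to match 2 C(s) in the target): (-2)·(-94.0) = +188.0 kcal/mol
Summing the manipulated equations, delta H = (-106.4) + (-926.0) + (+188.0) = -844.4 kcal/mol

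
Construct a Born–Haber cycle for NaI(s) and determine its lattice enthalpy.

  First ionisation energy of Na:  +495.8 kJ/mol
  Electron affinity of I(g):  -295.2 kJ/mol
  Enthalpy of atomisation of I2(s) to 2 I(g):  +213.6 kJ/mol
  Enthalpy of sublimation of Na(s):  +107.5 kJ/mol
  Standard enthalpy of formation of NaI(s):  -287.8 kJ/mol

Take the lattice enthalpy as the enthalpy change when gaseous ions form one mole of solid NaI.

ΔHf° = 1·ΔHsub + 1·(ΣIE) + 1/2·D(I2) + 1·EA + U
-287.8 = 1·(+107.5) + 1·(+495.8) + 1/2·(+213.6) + 1·(-295.2) + U
U = -287.8 − (+414.9) = -702.7 kJ/mol

U = -702.7 kJ/mol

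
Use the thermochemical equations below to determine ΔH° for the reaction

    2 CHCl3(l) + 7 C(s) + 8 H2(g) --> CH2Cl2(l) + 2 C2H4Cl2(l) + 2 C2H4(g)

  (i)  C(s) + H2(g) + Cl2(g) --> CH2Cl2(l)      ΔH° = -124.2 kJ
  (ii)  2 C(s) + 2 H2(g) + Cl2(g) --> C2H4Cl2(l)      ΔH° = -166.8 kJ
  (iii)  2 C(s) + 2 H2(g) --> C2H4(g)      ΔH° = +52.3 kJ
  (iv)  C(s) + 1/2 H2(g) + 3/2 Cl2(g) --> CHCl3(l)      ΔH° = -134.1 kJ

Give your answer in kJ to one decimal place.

(i) as written (CH2Cl2(l) already on the product side): -124.2 kJ
(ii) × 2 (scale by 2 for the 2 C2H4Cl2(l)): (2)·(-166.8) = -333.6 kJ
(iii) × 2 (×2 to match 2 C2H4(g) in the target): (2)·(+52.3) = +104.6 kJ
(iv) reversed and × 2 (reverse to put CHCl3(l) on the reactant side; ×2 to match 2 CHCl3(l) in the target): (-2)·(-134.1) = +268.2 kJ
Summing the manipulated equations, ΔH° = (1)·(-124.2) + (2)·(-166.8) + (2)·(+52.3) + (-2)·(-134.1) = -85.0 kJ

ΔH° = -85.0 kJ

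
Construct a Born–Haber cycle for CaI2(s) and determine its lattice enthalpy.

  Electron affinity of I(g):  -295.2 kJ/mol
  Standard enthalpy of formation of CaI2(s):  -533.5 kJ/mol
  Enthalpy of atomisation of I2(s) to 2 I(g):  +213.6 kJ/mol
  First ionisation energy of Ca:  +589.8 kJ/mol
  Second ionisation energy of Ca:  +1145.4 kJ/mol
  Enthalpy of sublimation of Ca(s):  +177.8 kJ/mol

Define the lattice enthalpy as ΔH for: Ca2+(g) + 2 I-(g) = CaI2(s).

ΔHf° = 1·ΔHsub + 1·(ΣIE) + 1·D(I2) + 2·EA + U
-533.5 = 1·(+177.8) + 1·(+1735.2) + 1·(+213.6) + 2·(-295.2) + U
U = -533.5 − (+1536.2) = -2069.7 kJ/mol

U = -2069.7 kJ/mol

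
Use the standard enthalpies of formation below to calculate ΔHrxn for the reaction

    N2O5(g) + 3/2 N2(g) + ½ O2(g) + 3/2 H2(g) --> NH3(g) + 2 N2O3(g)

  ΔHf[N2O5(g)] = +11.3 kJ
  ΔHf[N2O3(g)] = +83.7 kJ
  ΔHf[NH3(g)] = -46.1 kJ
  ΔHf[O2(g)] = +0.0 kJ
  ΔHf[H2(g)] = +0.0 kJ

ΔHrxn = 110.0 kJ

ΔH°rxn = Σ nΔHf°(products) − Σ nΔHf°(reactants).
Products: 1·(-46.1) + 2·(+83.7) = +121.3
Reactants: 1·(+11.3) + 3/2·(+0.0) + 1/2·(+0.0) + 3/2·(+0.0) = +11.3
ΔHrxn = (+121.3) − (+11.3) = 110.0 kJ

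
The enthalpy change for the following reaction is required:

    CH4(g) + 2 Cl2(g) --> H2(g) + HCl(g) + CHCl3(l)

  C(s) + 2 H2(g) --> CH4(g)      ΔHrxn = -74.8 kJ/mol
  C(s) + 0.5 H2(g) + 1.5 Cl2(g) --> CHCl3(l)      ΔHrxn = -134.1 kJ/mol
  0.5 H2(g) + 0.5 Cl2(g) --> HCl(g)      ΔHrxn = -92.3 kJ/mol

equation 1 reversed (CH4(g) must end up as a reactant): +74.8 kJ/mol
equation 2 as written (CHCl3(l) already on the product side): -134.1 kJ/mol
equation 3 as written (HCl(g) already on the product side): -92.3 kJ/mol
Since enthalpy is a state function, ΔHrxn = (-1)·(-74.8) + (1)·(-134.1) + (1)·(-92.3) = -151.6 kJ/mol

ΔHrxn = -151.6 kJ/mol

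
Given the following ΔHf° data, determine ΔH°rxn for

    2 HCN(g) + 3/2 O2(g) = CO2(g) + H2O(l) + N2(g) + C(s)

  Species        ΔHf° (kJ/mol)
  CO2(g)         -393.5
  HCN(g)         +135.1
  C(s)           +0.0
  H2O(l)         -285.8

ΔH°rxn = -949.5 kJ/mol

Products: 1·(-393.5) + 1·(-285.8) + 1·(+0.0) + 1·(+0.0) = -679.3
Reactants: 2·(+135.1) + 3/2·(+0.0) = +270.2
ΔH°rxn = (-679.3) − (+270.2) = -949.5 kJ/mol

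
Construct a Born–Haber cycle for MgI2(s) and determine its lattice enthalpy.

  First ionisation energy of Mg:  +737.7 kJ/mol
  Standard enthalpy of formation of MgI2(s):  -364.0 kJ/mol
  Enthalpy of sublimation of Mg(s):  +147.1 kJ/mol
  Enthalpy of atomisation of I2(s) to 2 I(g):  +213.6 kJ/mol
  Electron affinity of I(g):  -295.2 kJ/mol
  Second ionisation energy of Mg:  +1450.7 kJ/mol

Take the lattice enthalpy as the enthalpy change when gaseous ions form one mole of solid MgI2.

U = -2322.7 kJ/mol

ΔHf° = 1·ΔHsub + 1·(ΣIE) + 1·D(I2) + 2·EA + U
-364.0 = 1·(+147.1) + 1·(+2188.4) + 1·(+213.6) + 2·(-295.2) + U
U = -364.0 − (+1958.7) = -2322.7 kJ/mol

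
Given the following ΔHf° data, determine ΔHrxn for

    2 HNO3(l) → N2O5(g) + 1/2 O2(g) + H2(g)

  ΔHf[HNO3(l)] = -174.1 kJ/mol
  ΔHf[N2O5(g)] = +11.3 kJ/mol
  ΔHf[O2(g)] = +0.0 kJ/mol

Products: 1·(+11.3) + 1/2·(+0.0) + 1·(+0.0) = +11.3
Reactants: 2·(-174.1) = -348.2
ΔHrxn = (+11.3) − (-348.2) = 359.5 kJ/mol

ΔHrxn = 359.5 kJ/mol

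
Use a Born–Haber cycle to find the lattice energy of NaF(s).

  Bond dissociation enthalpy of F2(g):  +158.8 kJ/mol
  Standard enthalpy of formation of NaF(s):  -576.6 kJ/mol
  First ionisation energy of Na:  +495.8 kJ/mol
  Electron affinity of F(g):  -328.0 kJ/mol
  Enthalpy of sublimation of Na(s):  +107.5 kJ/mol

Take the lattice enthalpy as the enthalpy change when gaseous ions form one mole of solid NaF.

U = -931.3 kJ/mol

ΔHf° = 1·ΔHsub + 1·(ΣIE) + 1/2·D(F2) + 1·EA + U
-576.6 = 1·(+107.5) + 1·(+495.8) + 1/2·(+158.8) + 1·(-328.0) + U
U = -576.6 − (+354.7) = -931.3 kJ/mol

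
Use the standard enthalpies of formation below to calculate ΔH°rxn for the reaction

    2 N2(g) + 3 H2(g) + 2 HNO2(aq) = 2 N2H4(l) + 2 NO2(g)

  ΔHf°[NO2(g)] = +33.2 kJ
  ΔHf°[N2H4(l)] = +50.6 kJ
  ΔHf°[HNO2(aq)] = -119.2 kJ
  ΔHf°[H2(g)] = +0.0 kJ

ΔH°rxn = Σ nΔHf°(products) − Σ nΔHf°(reactants).
Products: 2·(+50.6) + 2·(+33.2) = +167.6
Reactants: 2·(+0.0) + 3·(+0.0) + 2·(-119.2) = -238.4
ΔH°rxn = (+167.6) − (-238.4) = 406.0 kJ

ΔH°rxn = 406.0 kJ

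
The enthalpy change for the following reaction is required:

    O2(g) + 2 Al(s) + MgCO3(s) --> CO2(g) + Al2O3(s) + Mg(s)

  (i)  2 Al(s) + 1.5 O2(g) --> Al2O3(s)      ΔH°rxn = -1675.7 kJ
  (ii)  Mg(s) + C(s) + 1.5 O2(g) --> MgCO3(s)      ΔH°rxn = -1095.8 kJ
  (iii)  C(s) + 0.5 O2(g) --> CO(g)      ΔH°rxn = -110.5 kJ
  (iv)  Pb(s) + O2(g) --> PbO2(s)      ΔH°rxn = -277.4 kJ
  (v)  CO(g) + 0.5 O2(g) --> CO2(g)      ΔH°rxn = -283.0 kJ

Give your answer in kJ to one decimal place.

ΔH°rxn = -973.4 kJ

(i) as written (Al2O3(s) already on the product side): -1675.7 kJ
(ii) reversed (MgCO3(s) must end up as a reactant): +1095.8 kJ
(iii) as written: -110.5 kJ
(iv): not needed (Pb(s) appears nowhere else).
(v) as written (CO2(g) already on the product side): -283.0 kJ
By Hess's law, ΔH°rxn = (-1675.7) + (+1095.8) + (-110.5) + (-283.0) = -973.4 kJ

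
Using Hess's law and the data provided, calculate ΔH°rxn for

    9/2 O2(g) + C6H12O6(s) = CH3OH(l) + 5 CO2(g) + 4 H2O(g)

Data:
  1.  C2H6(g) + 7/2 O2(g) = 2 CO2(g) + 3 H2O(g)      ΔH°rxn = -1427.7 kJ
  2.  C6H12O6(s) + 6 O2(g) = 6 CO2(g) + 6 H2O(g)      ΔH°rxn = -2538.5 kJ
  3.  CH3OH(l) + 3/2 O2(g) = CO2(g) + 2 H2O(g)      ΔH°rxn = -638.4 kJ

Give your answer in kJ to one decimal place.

eq. 1: not needed (C2H6(g) appears nowhere else).
eq. 2 as written (C6H12O6(s) already on the reactant side): -2538.5 kJ
eq. 3 reversed (reverse to put CH3OH(l) on the product side): +638.4 kJ
ΔH°rxn = (1)·(-2538.5) + (-1)·(-638.4) = -1900.1 kJ

ΔH°rxn = -1900.1 kJ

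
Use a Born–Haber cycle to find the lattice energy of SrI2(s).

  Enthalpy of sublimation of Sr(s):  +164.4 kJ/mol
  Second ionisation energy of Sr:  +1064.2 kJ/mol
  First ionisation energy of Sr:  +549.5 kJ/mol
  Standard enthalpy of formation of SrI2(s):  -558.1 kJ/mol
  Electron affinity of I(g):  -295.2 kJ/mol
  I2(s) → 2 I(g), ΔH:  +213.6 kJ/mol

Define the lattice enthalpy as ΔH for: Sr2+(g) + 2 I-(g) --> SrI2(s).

U = -1959.4 kJ/mol

ΔHf° = 1·ΔHsub + 1·(ΣIE) + 1·D(I2) + 2·EA + U
-558.1 = 1·(+164.4) + 1·(+1613.7) + 1·(+213.6) + 2·(-295.2) + U
U = -558.1 − (+1401.3) = -1959.4 kJ/mol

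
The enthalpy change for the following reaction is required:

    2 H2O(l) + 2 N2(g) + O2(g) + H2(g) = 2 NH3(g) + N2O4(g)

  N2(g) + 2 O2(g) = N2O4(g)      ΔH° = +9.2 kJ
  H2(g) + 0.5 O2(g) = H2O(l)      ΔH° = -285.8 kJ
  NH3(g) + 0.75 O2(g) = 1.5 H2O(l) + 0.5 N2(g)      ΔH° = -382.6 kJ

ΔH° = 488.6 kJ

equation 1 as written: +9.2 kJ
equation 2 as written: -285.8 kJ
equation 3 reversed and × 2: (-2)·(-382.6) = +765.2 kJ
ΔH° = (+9.2) + (-285.8) + (+765.2) = 488.6 kJ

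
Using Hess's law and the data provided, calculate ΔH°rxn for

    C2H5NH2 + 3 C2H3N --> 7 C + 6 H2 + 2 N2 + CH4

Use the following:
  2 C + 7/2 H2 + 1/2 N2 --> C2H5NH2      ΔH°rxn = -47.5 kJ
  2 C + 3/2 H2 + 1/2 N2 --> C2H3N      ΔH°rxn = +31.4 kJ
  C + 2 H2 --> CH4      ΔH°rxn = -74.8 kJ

equation 1 reversed (C2H5NH2 must end up as a reactant): +47.5 kJ
equation 2 reversed and × 3 (C2H3N must end up as a reactant; scale by 3 for the 3 C2H3N): (-3)·(+31.4) = -94.2 kJ
equation 3 as written (CH4 already on the product side): -74.8 kJ
ΔH°rxn = (+47.5) + (-94.2) + (-74.8) = -121.5 kJ

ΔH°rxn = -121.5 kJ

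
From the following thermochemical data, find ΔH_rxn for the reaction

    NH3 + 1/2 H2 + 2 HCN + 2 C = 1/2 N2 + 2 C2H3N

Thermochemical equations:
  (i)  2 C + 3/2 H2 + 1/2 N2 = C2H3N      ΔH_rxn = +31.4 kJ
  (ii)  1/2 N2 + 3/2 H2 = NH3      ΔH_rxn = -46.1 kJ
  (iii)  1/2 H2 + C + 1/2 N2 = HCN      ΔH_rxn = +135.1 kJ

ΔH_rxn = -161.3 kJ

(i) × 2: (2)·(+31.4) = +62.8 kJ
(ii) reversed: +46.1 kJ
(iii) reversed and × 2: (-2)·(+135.1) = -270.2 kJ
Combining the equations, ΔH_rxn = (2)·(+31.4) + (-1)·(-46.1) + (-2)·(+135.1) = -161.3 kJ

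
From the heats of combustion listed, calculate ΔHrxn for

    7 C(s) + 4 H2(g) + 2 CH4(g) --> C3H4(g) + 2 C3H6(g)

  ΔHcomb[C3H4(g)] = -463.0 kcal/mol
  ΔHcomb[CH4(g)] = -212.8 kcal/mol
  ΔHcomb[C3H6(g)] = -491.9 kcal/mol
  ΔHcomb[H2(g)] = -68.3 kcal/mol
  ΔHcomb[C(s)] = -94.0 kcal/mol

With combustion enthalpies, reactants minus products:
= [7·(-94.0) + 4·(-68.3) + 2·(-212.8)] − [1·(-463.0) + 2·(-491.9)]
= 90.0 kcal/mol

ΔHrxn = 90.0 kcal/mol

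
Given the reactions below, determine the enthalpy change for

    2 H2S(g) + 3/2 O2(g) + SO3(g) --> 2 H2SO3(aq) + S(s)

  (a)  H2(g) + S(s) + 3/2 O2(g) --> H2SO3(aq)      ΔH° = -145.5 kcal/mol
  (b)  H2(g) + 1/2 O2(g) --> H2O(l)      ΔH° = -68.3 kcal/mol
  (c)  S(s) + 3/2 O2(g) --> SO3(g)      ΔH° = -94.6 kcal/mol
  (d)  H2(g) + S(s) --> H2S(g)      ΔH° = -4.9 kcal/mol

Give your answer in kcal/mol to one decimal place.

ΔH° = -186.6 kcal/mol

(a) × 2: (2)·(-145.5) = -291.0 kcal/mol
(b): not needed.
(c) reversed: +94.6 kcal/mol
(d) reversed and × 2: (-2)·(-4.9) = +9.8 kcal/mol
Since enthalpy is a state function, ΔH° = (2)·(-145.5) + (-1)·(-94.6) + (-2)·(-4.9) = -186.6 kcal/mol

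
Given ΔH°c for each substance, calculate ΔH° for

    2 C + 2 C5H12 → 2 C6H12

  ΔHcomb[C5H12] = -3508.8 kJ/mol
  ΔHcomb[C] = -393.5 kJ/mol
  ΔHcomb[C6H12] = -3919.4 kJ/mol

With combustion enthalpies, reactants minus products:
= [2·(-393.5) + 2·(-3508.8)] − [2·(-3919.4)]
= 34.2 kJ/mol

ΔH° = 34.2 kJ/mol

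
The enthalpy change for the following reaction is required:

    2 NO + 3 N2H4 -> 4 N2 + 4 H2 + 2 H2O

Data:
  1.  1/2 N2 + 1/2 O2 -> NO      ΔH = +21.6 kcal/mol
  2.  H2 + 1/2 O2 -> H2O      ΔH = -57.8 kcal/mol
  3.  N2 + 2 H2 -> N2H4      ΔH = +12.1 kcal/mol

eq. 1 reversed and × 2: (-2)·(+21.6) = -43.2 kcal/mol
eq. 2 × 2: (2)·(-57.8) = -115.6 kcal/mol
eq. 3 reversed and × 3: (-3)·(+12.1) = -36.3 kcal/mol
ΔH = (-43.2) + (-115.6) + (-36.3) = -195.1 kcal/mol

ΔH = -195.1 kcal/mol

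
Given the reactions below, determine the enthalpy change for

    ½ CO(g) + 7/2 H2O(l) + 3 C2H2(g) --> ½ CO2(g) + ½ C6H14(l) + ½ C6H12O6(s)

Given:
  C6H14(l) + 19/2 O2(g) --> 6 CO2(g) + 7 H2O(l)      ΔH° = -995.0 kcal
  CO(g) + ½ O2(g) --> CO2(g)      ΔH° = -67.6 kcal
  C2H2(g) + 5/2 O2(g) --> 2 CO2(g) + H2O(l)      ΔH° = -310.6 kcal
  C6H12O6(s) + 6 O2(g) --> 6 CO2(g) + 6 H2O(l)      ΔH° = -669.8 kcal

ΔH° = -133.2 kcal

equation 1 reversed and × 1/2: (-1/2)·(-995.0) = +497.5 kcal
equation 2 × 1/2: (1/2)·(-67.6) = -33.8 kcal
equation 3 × 3: (3)·(-310.6) = -931.8 kcal
equation 4 reversed and × 1/2: (-1/2)·(-669.8) = +334.9 kcal
Since enthalpy is a state function, ΔH° = (-1/2)·(-995.0) + (1/2)·(-67.6) + (3)·(-310.6) + (-1/2)·(-669.8) = -133.2 kcal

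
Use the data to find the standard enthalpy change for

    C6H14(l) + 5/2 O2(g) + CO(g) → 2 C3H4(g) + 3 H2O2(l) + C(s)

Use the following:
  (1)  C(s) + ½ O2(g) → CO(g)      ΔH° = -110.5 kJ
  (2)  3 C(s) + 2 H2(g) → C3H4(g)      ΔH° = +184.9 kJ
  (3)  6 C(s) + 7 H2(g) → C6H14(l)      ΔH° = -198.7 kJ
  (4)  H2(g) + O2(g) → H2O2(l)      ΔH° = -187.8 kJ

ΔH° = 115.6 kJ

(1) reversed: +110.5 kJ
(2) × 2: (2)·(+184.9) = +369.8 kJ
(3) reversed: +198.7 kJ
(4) × 3: (3)·(-187.8) = -563.4 kJ
ΔH° = (+110.5) + (+369.8) + (+198.7) + (-563.4) = 115.6 kJ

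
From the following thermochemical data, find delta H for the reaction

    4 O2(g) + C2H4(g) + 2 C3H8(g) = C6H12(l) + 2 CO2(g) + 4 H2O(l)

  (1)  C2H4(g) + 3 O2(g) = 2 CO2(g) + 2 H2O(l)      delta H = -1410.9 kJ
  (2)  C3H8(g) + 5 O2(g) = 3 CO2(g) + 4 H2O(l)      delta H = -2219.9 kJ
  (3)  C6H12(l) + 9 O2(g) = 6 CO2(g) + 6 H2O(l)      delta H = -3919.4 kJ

delta H = -1931.3 kJ

(1) as written (C2H4(g) already on the reactant side): -1410.9 kJ
(2) × 2 (scale by 2 for the 2 C3H8(g)): (2)·(-2219.9) = -4439.8 kJ
(3) reversed (C6H12(l) must end up as a product): +3919.4 kJ
delta H = (1)·(-1410.9) + (2)·(-2219.9) + (-1)·(-3919.4) = -1931.3 kJ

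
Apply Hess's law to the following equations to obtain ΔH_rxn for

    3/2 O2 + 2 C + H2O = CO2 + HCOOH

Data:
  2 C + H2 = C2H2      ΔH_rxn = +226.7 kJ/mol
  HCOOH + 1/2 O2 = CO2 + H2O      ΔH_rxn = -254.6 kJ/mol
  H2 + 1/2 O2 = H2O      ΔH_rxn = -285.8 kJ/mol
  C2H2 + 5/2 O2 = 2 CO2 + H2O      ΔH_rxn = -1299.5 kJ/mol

ΔH_rxn = -532.4 kJ/mol

equation 1 as written (C already on the reactant side): +226.7 kJ/mol
equation 2 reversed (reverse to put HCOOH on the product side): +254.6 kJ/mol
equation 3 reversed: +285.8 kJ/mol
equation 4 as written: -1299.5 kJ/mol
ΔH_rxn = (1)·(+226.7) + (-1)·(-254.6) + (-1)·(-285.8) + (1)·(-1299.5) = -532.4 kJ/mol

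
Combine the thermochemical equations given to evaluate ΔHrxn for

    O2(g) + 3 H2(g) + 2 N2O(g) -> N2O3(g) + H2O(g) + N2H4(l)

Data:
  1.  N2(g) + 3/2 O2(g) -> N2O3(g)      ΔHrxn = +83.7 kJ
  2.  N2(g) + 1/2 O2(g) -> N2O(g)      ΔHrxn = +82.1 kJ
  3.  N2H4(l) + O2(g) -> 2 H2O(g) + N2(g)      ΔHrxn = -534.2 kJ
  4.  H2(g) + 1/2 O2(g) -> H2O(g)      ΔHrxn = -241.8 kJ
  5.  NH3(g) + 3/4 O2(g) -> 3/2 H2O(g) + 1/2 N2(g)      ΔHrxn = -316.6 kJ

ΔHrxn = -271.7 kJ

eq. 1 as written: +83.7 kJ
eq. 2 reversed and × 2: (-2)·(+82.1) = -164.2 kJ
eq. 3 reversed: +534.2 kJ
eq. 4 × 3: (3)·(-241.8) = -725.4 kJ
eq. 5: not needed.
Summing the manipulated equations, ΔHrxn = (+83.7) + (-164.2) + (+534.2) + (-725.4) = -271.7 kJ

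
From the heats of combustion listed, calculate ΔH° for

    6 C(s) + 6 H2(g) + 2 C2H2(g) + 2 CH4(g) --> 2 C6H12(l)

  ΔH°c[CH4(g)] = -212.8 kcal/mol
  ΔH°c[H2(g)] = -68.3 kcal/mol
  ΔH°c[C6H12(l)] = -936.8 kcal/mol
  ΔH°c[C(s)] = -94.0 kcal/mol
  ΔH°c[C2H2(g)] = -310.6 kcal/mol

ΔH° = -147.0 kcal/mol

With combustion enthalpies, reactants minus products:
= [6·(-94.0) + 6·(-68.3) + 2·(-310.6) + 2·(-212.8)] − [2·(-936.8)]
= -147.0 kcal/mol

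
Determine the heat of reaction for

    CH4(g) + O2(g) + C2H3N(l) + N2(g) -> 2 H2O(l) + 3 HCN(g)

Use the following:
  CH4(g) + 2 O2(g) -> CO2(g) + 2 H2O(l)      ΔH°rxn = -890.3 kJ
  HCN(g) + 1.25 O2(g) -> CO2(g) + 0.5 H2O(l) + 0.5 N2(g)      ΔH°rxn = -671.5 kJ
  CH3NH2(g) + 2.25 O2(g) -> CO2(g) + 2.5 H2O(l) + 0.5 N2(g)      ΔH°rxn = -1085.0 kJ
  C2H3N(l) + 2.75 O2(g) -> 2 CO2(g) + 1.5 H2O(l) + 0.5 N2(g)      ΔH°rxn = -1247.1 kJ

ΔH°rxn = -122.9 kJ

equation 1 as written: -890.3 kJ
equation 2 reversed and × 3: (-3)·(-671.5) = +2014.5 kJ
equation 3: not needed.
equation 4 as written: -1247.1 kJ
ΔH°rxn = (1)·(-890.3) + (-3)·(-671.5) + (1)·(-1247.1) = -122.9 kJ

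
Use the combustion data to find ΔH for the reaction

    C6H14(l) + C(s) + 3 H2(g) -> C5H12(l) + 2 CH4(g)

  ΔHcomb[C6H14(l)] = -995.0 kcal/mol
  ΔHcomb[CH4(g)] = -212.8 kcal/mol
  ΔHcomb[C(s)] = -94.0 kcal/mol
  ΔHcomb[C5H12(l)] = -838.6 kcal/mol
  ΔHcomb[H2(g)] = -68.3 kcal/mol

ΔH = -29.7 kcal/mol

Using ΔH = Σ nΔHc°(reactants) − Σ nΔHc°(products):
= [1·(-995.0) + 1·(-94.0) + 3·(-68.3)] − [1·(-838.6) + 2·(-212.8)]
= -29.7 kcal/mol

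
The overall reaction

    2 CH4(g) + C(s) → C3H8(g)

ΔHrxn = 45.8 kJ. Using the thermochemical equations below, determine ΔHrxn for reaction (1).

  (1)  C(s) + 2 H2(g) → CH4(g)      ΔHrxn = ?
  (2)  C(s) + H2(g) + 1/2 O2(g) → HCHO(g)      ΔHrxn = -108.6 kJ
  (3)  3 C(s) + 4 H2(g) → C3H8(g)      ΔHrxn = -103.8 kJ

ΔHrxn = -74.8 kJ

(1) reversed and × 2 (reverse to put CH4(g) on the reactant side; ×2 to match 2 CH4(g) in the target): contributes −2·x
(2): not needed (HCHO(g) appears nowhere else).
(3) as written (C3H8(g) already on the product side): -103.8 kJ
+45.8 = (-103.8) − 2·x
x = (+45.8 − (-103.8)) / (-2) = -74.8 kJ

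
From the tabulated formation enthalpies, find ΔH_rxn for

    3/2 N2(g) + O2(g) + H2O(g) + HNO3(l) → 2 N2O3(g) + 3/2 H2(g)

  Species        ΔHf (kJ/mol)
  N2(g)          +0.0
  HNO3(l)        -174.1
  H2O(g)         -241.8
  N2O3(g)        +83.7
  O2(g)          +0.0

ΔH_rxn = 583.3 kJ/mol

Products: 2·(+83.7) + 3/2·(+0.0) = +167.4
Reactants: 3/2·(+0.0) + 1·(+0.0) + 1·(-241.8) + 1·(-174.1) = -415.9
ΔH_rxn = (+167.4) − (-415.9) = 583.3 kJ/mol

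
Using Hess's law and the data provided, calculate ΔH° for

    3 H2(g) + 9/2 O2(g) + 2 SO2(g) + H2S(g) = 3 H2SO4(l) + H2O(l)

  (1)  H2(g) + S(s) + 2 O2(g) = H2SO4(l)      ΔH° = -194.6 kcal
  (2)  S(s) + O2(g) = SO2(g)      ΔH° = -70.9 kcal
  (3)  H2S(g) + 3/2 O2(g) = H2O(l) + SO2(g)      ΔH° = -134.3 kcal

ΔH° = -505.4 kcal

(1) × 3: (3)·(-194.6) = -583.8 kcal
(2) reversed and × 3: (-3)·(-70.9) = +212.7 kcal
(3) as written: -134.3 kcal
Since enthalpy is a state function, ΔH° = (3)·(-194.6) + (-3)·(-70.9) + (1)·(-134.3) = -505.4 kcal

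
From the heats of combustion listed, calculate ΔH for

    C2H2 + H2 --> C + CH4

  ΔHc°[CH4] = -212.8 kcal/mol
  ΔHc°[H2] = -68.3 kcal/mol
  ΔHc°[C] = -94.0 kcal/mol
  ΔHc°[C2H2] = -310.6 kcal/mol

ΔH = -72.1 kcal/mol

With combustion enthalpies, reactants minus products:
= [1·(-310.6) + 1·(-68.3)] − [1·(-94.0) + 1·(-212.8)]
= -72.1 kcal/mol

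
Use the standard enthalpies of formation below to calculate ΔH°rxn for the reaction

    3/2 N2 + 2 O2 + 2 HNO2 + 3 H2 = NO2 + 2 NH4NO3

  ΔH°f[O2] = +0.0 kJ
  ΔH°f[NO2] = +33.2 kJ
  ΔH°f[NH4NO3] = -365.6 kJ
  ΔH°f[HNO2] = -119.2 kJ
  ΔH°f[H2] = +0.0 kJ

ΔH°rxn = -459.6 kJ

Products: 1·(+33.2) + 2·(-365.6) = -698.0
Reactants: 3/2·(+0.0) + 2·(+0.0) + 2·(-119.2) + 3·(+0.0) = -238.4
ΔH°rxn = (-698.0) − (-238.4) = -459.6 kJ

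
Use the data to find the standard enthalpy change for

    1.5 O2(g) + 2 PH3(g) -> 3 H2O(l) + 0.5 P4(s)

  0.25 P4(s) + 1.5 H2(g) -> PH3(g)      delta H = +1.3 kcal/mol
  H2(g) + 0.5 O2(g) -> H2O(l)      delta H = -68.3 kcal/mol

delta H = -207.5 kcal/mol

equation 1 reversed and × 2 (PH3(g) must end up as a reactant; ×2 to match 2 PH3(g) in the target): (-2)·(+1.3) = -2.6 kcal/mol
equation 2 × 3 (×3 to match 3 H2O(l) in the target): (3)·(-68.3) = -204.9 kcal/mol
delta H = (-2.6) + (-204.9) = -207.5 kcal/mol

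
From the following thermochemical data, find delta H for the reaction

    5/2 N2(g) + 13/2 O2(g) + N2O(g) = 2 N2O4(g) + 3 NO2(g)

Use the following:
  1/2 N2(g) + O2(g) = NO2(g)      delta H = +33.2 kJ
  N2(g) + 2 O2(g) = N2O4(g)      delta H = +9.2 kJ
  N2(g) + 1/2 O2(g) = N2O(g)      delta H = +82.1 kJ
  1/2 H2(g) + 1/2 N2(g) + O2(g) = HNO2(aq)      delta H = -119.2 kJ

delta H = 35.9 kJ

equation 1 × 3 (scale by 3 for the 3 NO2(g)): (3)·(+33.2) = +99.6 kJ
equation 2 × 2 (×2 to match 2 N2O4(g) in the target): (2)·(+9.2) = +18.4 kJ
equation 3 reversed (reverse to put N2O(g) on the reactant side): -82.1 kJ
equation 4: not needed (H2(g) appears nowhere else).
Combining the equations, delta H = (3)·(+33.2) + (2)·(+9.2) + (-1)·(+82.1) = 35.9 kJ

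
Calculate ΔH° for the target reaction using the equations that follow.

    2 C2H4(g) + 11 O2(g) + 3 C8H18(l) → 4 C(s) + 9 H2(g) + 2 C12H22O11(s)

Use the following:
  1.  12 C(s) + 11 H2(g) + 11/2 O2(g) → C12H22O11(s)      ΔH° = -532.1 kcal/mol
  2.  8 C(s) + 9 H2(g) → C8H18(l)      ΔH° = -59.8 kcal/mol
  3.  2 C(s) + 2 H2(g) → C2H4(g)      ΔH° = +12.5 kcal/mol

ΔH° = -909.8 kcal/mol

eq. 1 × 2 (scale by 2 for the 2 C12H22O11(s)): (2)·(-532.1) = -1064.2 kcal/mol
eq. 2 reversed and × 3 (reverse to put C8H18(l) on the reactant side; scale by 3 for the 3 C8H18(l)): (-3)·(-59.8) = +179.4 kcal/mol
eq. 3 reversed and × 2 (reverse to put C2H4(g) on the reactant side; ×2 to match 2 C2H4(g) in the target): (-2)·(+12.5) = -25.0 kcal/mol
Summing the manipulated equations, ΔH° = (2)·(-532.1) + (-3)·(-59.8) + (-2)·(+12.5) = -909.8 kcal/mol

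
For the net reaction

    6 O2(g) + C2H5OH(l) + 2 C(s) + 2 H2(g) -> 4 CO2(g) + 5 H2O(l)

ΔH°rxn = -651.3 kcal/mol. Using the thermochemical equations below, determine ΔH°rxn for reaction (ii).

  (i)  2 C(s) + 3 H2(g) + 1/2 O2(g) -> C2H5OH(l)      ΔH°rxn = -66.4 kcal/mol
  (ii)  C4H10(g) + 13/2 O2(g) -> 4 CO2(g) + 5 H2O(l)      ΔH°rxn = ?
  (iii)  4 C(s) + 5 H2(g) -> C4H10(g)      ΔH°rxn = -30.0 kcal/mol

(i) reversed: +66.4 kcal/mol
(ii) as written: contributes x
(iii) as written: -30.0 kcal/mol
-651.3 = (+66.4) + (-30.0) + x
x = (-651.3 − (+36.4)) / (1) = -687.7 kcal/mol

ΔH°rxn = -687.7 kcal/mol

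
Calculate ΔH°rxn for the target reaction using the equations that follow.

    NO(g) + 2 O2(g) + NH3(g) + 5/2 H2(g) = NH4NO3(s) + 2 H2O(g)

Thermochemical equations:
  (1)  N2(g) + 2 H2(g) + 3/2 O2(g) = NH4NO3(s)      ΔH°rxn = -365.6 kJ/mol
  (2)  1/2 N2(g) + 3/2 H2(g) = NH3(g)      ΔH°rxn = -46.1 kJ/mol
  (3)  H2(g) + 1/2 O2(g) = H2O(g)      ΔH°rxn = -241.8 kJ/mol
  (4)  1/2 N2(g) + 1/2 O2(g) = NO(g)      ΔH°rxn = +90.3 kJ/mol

(1) as written (NH4NO3(s) already on the product side): -365.6 kJ/mol
(2) reversed (NH3(g) must end up as a reactant): +46.1 kJ/mol
(3) × 2 (×2 to match 2 H2O(g) in the target): (2)·(-241.8) = -483.6 kJ/mol
(4) reversed (reverse to put NO(g) on the reactant side): -90.3 kJ/mol
Summing the manipulated equations, ΔH°rxn = (1)·(-365.6) + (-1)·(-46.1) + (2)·(-241.8) + (-1)·(+90.3) = -893.4 kJ/mol

ΔH°rxn = -893.4 kJ/mol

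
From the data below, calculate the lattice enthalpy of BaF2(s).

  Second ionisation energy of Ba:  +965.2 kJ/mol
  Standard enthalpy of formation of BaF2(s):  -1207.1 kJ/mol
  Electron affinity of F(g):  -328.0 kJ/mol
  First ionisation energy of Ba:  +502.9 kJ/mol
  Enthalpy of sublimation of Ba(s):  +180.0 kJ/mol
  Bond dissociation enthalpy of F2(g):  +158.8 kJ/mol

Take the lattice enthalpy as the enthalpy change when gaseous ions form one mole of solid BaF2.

U = -2358.0 kJ/mol

ΔHf° = 1·ΔHsub + 1·(ΣIE) + 1·D(F2) + 2·EA + U
-1207.1 = 1·(+180.0) + 1·(+1468.1) + 1·(+158.8) + 2·(-328.0) + U
U = -1207.1 − (+1150.9) = -2358.0 kJ/mol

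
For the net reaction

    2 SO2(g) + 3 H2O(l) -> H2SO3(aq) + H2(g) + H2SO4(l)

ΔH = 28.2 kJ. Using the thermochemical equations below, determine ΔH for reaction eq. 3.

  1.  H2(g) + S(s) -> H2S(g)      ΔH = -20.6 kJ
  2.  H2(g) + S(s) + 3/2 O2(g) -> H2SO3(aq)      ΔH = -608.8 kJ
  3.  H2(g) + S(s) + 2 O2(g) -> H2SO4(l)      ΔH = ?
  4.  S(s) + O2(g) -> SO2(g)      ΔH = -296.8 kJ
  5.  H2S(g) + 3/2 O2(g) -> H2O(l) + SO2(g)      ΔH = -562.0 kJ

ΔH = -814.0 kJ

eq. 1 reversed and × 3: (-3)·(-20.6) = +61.8 kJ
eq. 2 as written (H2SO3(aq) already on the product side): -608.8 kJ
eq. 3 as written (H2SO4(l) already on the product side): contributes x
eq. 4 as written: -296.8 kJ
eq. 5 reversed and × 3 (reverse to put H2O(l) on the reactant side; ×3 to match 3 H2O(l) in the target): (-3)·(-562.0) = +1686.0 kJ
+28.2 = (+61.8) + (-608.8) + (-296.8) + (+1686.0) + x
x = (+28.2 − (+842.2)) / (1) = -814.0 kJ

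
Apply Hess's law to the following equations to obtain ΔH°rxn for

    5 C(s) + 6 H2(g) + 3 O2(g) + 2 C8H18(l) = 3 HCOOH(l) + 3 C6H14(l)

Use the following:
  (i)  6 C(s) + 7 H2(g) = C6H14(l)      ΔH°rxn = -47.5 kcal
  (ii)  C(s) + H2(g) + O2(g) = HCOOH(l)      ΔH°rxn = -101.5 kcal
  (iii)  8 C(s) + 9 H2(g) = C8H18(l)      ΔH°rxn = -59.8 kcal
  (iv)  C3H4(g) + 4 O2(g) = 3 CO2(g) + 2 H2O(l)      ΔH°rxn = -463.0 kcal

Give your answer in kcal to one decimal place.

(i) × 3 (scale by 3 for the 3 C6H14(l)): (3)·(-47.5) = -142.5 kcal
(ii) × 3 (×3 to match 3 HCOOH(l) in the target): (3)·(-101.5) = -304.5 kcal
(iii) reversed and × 2 (C8H18(l) must end up as a reactant; scale by 2 for the 2 C8H18(l)): (-2)·(-59.8) = +119.6 kcal
(iv): not needed (CO2(g) appears nowhere else).
ΔH°rxn = (3)·(-47.5) + (3)·(-101.5) + (-2)·(-59.8) = -327.4 kcal

ΔH°rxn = -327.4 kcal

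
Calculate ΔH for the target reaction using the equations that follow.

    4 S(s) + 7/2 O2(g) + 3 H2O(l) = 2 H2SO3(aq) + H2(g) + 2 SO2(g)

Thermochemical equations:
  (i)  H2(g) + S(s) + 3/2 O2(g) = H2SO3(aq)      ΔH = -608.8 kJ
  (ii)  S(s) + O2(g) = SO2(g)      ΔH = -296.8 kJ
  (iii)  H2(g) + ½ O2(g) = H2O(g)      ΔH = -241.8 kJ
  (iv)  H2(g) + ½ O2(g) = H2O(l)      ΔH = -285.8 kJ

ΔH = -953.8 kJ

(i) × 2: (2)·(-608.8) = -1217.6 kJ
(ii) × 2: (2)·(-296.8) = -593.6 kJ
(iii): not needed.
(iv) reversed and × 3: (-3)·(-285.8) = +857.4 kJ
ΔH = (-1217.6) + (-593.6) + (+857.4) = -953.8 kJ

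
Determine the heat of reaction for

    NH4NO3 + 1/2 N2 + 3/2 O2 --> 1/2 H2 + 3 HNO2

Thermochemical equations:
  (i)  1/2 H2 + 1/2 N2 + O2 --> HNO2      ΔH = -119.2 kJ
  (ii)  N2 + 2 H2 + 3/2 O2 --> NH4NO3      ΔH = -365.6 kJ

ΔH = 8.0 kJ

(i) × 3: (3)·(-119.2) = -357.6 kJ
(ii) reversed: +365.6 kJ
Combining the equations, ΔH = (-357.6) + (+365.6) = 8.0 kJ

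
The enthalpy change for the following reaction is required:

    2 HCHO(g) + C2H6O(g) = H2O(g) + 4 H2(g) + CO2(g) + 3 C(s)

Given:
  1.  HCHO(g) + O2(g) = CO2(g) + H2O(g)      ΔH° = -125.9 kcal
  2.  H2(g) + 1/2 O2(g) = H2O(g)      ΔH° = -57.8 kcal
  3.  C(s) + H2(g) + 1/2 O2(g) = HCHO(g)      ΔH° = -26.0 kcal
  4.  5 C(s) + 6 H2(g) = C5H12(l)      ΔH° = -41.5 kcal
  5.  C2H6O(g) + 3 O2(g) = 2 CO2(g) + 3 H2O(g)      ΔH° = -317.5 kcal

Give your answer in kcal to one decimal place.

eq. 1 reversed: +125.9 kcal
eq. 2 reversed: +57.8 kcal
eq. 3 reversed and × 3: (-3)·(-26.0) = +78.0 kcal
eq. 4: not needed (C5H12(l) appears nowhere else).
eq. 5 as written (C2H6O(g) already on the reactant side): -317.5 kcal
ΔH° = (+125.9) + (+57.8) + (+78.0) + (-317.5) = -55.8 kcal

ΔH° = -55.8 kcal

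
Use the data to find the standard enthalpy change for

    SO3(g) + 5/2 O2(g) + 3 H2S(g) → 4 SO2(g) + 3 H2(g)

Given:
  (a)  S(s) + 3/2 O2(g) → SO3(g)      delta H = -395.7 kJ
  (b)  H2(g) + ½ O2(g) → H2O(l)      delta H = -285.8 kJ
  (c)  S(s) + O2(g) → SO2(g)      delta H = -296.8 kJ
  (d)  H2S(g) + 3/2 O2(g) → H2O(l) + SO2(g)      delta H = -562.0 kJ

(a) reversed (reverse to put SO3(g) on the reactant side): +395.7 kJ
(b) reversed and × 3 (reverse to put H2(g) on the product side; scale by 3 for the 3 H2(g)): (-3)·(-285.8) = +857.4 kJ
(c) as written: -296.8 kJ
(d) × 3 (×3 to match 3 H2S(g) in the target): (3)·(-562.0) = -1686.0 kJ
delta H = (-1)·(-395.7) + (-3)·(-285.8) + (1)·(-296.8) + (3)·(-562.0) = -729.7 kJ

delta H = -729.7 kJ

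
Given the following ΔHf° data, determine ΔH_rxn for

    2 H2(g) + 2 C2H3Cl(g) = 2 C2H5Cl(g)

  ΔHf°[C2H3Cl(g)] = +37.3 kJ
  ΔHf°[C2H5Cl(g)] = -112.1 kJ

Products: 2·(-112.1) = -224.2
Reactants: 2·(+0.0) + 2·(+37.3) = +74.6
ΔH_rxn = (-224.2) − (+74.6) = -298.8 kJ

ΔH_rxn = -298.8 kJ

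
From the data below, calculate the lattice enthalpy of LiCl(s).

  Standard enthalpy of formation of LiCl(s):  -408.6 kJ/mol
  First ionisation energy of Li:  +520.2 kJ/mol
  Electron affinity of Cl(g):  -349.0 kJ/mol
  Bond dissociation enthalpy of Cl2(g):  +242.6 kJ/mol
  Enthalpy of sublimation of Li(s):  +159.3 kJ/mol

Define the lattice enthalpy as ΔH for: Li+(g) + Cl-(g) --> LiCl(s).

ΔHf° = 1·ΔHsub + 1·(ΣIE) + 1/2·D(Cl2) + 1·EA + U
-408.6 = 1·(+159.3) + 1·(+520.2) + 1/2·(+242.6) + 1·(-349.0) + U
U = -408.6 − (+451.8) = -860.4 kJ/mol

U = -860.4 kJ/mol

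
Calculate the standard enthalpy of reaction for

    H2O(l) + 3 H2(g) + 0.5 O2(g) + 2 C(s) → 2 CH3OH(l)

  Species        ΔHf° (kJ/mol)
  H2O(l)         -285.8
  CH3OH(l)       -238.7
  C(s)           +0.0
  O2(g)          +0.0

ΔH° = -191.6 kJ/mol

Products: 2·(-238.7) = -477.4
Reactants: 1·(-285.8) + 3·(+0.0) + 1/2·(+0.0) + 2·(+0.0) = -285.8
ΔH° = (-477.4) − (-285.8) = -191.6 kJ/mol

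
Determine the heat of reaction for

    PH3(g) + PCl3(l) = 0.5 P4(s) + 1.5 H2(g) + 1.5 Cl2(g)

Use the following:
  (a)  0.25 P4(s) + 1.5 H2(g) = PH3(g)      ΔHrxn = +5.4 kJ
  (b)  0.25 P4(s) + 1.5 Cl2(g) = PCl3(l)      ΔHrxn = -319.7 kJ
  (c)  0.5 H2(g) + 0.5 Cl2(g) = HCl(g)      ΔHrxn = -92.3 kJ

(a) reversed (PH3(g) must end up as a reactant): -5.4 kJ
(b) reversed (PCl3(l) must end up as a reactant): +319.7 kJ
(c): not needed (HCl(g) appears nowhere else).
Since enthalpy is a state function, ΔHrxn = (-1)·(+5.4) + (-1)·(-319.7) = 314.3 kJ

ΔHrxn = 314.3 kJ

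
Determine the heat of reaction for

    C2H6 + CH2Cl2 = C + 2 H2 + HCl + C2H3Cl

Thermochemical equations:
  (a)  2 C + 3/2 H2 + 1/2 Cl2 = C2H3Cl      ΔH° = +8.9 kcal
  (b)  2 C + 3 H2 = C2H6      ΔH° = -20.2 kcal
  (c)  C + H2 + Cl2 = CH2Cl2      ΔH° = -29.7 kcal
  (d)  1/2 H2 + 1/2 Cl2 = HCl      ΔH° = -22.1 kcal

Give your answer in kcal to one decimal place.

(a) as written (C2H3Cl already on the product side): +8.9 kcal
(b) reversed (reverse to put C2H6 on the reactant side): +20.2 kcal
(c) reversed (CH2Cl2 must end up as a reactant): +29.7 kcal
(d) as written (HCl already on the product side): -22.1 kcal
Combining the equations, ΔH° = (1)·(+8.9) + (-1)·(-20.2) + (-1)·(-29.7) + (1)·(-22.1) = 36.7 kcal

ΔH° = 36.7 kcal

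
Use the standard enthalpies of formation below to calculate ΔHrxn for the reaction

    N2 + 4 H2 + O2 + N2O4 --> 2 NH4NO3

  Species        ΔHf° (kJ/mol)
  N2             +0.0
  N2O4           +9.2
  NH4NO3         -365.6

ΔHrxn = -740.4 kJ/mol

Products: 2·(-365.6) = -731.2
Reactants: 1·(+0.0) + 4·(+0.0) + 1·(+0.0) + 1·(+9.2) = +9.2
ΔHrxn = (-731.2) − (+9.2) = -740.4 kJ/mol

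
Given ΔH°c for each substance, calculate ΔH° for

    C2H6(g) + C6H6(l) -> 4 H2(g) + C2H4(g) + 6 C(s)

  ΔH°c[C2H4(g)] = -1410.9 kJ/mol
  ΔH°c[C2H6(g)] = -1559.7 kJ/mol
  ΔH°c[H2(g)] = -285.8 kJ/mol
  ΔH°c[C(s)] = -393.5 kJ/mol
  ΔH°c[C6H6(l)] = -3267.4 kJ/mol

With combustion enthalpies, reactants minus products:
= [1·(-1559.7) + 1·(-3267.4)] − [4·(-285.8) + 1·(-1410.9) + 6·(-393.5)]
= 88.0 kJ/mol

ΔH° = 88.0 kJ/mol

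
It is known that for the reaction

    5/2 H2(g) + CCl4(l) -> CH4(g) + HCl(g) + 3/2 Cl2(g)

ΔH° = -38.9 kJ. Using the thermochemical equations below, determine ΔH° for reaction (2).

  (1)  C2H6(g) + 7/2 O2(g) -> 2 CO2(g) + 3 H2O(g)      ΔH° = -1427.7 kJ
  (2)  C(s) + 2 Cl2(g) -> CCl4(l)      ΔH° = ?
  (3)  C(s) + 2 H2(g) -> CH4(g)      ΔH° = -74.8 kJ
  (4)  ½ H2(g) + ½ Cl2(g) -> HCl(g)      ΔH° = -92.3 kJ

ΔH° = -128.2 kJ

(1): not needed (C2H6(g) appears nowhere else).
(2) reversed (CCl4(l) must end up as a reactant): contributes −x
(3) as written (CH4(g) already on the product side): -74.8 kJ
(4) as written (HCl(g) already on the product side): -92.3 kJ
-38.9 = (-74.8) + (-92.3) − x
x = (-38.9 − (-167.1)) / (-1) = -128.2 kJ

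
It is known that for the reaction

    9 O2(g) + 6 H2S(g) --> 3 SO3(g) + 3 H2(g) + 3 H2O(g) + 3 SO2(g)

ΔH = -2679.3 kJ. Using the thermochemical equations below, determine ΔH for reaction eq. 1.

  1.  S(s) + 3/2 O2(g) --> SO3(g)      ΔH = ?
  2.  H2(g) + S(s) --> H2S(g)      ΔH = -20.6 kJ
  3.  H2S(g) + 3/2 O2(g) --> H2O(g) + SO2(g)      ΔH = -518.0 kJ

eq. 1 × 3 (scale by 3 for the 3 SO3(g)): contributes 3·x
eq. 2 reversed and × 3 (reverse to put H2(g) on the product side; scale by 3 for the 3 H2(g)): (-3)·(-20.6) = +61.8 kJ
eq. 3 × 3 (scale by 3 for the 3 H2O(g)): (3)·(-518.0) = -1554.0 kJ
-2679.3 = (+61.8) + (-1554.0) + 3·x
x = (-2679.3 − (-1492.2)) / (3) = -395.7 kJ

ΔH = -395.7 kJ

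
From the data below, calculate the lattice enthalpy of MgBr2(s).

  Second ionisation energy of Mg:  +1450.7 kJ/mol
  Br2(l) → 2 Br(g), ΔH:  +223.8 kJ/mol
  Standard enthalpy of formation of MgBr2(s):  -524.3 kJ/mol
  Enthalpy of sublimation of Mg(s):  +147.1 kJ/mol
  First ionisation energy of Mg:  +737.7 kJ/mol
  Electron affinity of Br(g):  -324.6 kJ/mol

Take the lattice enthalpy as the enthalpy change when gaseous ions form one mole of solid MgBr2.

U = -2434.4 kJ/mol

ΔHf° = 1·ΔHsub + 1·(ΣIE) + 1·D(Br2) + 2·EA + U
-524.3 = 1·(+147.1) + 1·(+2188.4) + 1·(+223.8) + 2·(-324.6) + U
U = -524.3 − (+1910.1) = -2434.4 kJ/mol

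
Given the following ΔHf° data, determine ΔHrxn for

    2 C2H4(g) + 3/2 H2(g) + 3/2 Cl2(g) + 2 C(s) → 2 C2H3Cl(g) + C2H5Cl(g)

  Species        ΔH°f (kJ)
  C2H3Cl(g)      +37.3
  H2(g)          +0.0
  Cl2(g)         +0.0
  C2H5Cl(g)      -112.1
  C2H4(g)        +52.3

ΔHrxn = -142.1 kJ

Products: 2·(+37.3) + 1·(-112.1) = -37.5
Reactants: 2·(+52.3) + 3/2·(+0.0) + 3/2·(+0.0) + 2·(+0.0) = +104.6
ΔHrxn = (-37.5) − (+104.6) = -142.1 kJ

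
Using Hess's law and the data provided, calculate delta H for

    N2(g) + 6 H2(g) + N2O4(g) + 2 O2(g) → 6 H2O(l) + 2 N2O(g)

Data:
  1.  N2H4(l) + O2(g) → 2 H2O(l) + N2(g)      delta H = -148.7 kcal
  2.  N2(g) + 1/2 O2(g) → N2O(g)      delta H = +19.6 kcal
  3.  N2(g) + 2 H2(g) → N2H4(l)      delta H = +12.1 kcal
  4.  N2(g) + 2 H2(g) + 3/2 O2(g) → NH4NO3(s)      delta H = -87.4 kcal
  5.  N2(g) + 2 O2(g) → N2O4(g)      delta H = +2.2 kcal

eq. 1 × 3: (3)·(-148.7) = -446.1 kcal
eq. 2 × 2: (2)·(+19.6) = +39.2 kcal
eq. 3 × 3: (3)·(+12.1) = +36.3 kcal
eq. 4: not needed.
eq. 5 reversed: -2.2 kcal
Since enthalpy is a state function, delta H = (3)·(-148.7) + (2)·(+19.6) + (3)·(+12.1) + (-1)·(+2.2) = -372.8 kcal

delta H = -372.8 kcal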